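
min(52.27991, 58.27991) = 52.27991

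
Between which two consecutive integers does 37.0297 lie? 37 and 38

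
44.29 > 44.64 False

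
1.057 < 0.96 False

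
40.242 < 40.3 True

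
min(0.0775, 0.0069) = 0.0069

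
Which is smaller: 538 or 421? 421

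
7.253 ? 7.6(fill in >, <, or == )<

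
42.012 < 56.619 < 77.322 True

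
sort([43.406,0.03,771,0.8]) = [0.03,0.8,43.406,771]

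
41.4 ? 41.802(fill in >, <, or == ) <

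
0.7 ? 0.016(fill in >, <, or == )>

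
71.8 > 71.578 True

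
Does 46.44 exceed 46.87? No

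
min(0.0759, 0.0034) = 0.0034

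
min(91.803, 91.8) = 91.8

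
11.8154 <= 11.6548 False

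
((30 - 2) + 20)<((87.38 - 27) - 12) True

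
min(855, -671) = -671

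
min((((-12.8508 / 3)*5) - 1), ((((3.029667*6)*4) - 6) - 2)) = -22.418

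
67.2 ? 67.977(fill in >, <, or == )<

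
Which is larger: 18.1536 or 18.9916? 18.9916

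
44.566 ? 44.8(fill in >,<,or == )<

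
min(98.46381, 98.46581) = 98.46381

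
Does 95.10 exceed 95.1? No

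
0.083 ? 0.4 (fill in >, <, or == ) <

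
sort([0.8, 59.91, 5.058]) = [0.8, 5.058, 59.91]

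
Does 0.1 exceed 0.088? Yes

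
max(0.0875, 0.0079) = 0.0875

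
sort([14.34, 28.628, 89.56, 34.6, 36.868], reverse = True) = [89.56, 36.868, 34.6, 28.628, 14.34]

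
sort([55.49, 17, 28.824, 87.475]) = [17, 28.824, 55.49, 87.475]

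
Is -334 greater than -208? No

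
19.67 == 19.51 False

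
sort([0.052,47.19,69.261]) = [0.052,47.19,69.261]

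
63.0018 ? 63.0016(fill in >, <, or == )>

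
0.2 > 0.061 True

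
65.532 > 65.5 True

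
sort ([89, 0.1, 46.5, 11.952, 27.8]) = [0.1, 11.952, 27.8, 46.5, 89]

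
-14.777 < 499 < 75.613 False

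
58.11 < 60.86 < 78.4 True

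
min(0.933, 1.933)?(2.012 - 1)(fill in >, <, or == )<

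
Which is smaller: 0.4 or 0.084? 0.084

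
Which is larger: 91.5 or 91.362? 91.5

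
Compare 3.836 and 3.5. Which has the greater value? 3.836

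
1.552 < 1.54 False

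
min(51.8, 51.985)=51.8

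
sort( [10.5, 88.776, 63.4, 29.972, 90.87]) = [10.5, 29.972, 63.4, 88.776, 90.87]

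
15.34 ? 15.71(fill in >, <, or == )<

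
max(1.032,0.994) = 1.032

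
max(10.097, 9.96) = 10.097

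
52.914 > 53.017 False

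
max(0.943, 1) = 1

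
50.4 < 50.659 True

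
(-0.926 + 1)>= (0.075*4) False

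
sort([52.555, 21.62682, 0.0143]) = [0.0143, 21.62682, 52.555]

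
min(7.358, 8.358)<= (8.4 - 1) True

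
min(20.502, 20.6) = 20.502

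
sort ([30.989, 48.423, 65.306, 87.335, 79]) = [30.989, 48.423, 65.306, 79, 87.335]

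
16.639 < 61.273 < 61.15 False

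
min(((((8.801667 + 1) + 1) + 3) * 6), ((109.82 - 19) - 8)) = 82.810002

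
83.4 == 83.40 True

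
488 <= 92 False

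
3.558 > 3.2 True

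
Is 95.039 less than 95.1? Yes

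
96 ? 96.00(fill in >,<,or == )==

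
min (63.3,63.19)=63.19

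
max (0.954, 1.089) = 1.089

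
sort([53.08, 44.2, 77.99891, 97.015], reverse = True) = [97.015, 77.99891, 53.08, 44.2]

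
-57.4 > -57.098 False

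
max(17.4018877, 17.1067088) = 17.4018877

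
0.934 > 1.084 False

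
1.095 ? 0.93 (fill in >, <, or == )>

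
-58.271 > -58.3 True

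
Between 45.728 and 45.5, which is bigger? 45.728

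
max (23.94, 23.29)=23.94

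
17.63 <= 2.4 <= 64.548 False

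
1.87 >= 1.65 True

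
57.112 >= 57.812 False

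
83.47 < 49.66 False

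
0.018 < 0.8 True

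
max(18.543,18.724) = 18.724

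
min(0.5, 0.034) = 0.034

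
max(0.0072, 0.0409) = 0.0409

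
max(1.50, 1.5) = 1.5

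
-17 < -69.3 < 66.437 False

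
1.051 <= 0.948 False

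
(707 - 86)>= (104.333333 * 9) False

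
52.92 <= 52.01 False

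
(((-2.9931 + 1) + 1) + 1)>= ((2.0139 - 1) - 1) False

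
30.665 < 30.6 False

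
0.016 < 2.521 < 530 True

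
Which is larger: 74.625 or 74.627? 74.627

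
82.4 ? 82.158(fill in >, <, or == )>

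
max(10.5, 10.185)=10.5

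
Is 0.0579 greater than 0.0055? Yes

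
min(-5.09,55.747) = -5.09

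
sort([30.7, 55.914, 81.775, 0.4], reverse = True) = [81.775, 55.914, 30.7, 0.4]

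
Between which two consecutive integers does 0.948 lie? 0 and 1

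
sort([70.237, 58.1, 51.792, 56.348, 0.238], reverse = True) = [70.237, 58.1, 56.348, 51.792, 0.238]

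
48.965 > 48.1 True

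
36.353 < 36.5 True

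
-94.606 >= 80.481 False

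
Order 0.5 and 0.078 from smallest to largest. 0.078, 0.5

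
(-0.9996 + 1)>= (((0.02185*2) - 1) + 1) False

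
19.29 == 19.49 False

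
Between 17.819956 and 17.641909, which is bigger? 17.819956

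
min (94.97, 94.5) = 94.5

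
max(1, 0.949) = 1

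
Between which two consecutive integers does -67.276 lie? -68 and -67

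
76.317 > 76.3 True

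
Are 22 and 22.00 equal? Yes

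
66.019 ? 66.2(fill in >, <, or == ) <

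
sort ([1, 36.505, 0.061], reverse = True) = [36.505, 1, 0.061]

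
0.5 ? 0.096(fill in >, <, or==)>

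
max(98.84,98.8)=98.84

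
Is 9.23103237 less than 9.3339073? Yes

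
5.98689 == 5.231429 False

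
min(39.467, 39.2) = 39.2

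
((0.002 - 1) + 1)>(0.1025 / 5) False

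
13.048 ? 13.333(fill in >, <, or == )<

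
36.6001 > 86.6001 False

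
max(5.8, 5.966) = 5.966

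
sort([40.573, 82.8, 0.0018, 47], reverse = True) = [82.8, 47, 40.573, 0.0018]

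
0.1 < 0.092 False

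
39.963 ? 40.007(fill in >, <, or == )<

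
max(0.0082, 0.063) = 0.063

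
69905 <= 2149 False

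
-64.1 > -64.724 True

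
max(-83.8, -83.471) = -83.471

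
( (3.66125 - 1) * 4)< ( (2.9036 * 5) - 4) False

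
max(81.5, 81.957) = 81.957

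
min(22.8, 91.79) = 22.8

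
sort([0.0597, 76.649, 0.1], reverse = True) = [76.649, 0.1, 0.0597]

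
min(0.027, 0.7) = 0.027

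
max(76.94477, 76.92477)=76.94477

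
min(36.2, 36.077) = 36.077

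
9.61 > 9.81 False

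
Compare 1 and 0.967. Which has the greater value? 1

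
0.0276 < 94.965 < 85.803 False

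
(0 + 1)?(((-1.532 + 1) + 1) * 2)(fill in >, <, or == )>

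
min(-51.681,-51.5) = -51.681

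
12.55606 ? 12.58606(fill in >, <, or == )<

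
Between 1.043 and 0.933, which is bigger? 1.043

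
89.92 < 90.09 True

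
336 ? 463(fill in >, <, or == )<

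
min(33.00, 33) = 33.00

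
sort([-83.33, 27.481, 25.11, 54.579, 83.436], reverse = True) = [83.436, 54.579, 27.481, 25.11, -83.33]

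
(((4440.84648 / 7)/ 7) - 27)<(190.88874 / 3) True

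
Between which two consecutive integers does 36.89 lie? 36 and 37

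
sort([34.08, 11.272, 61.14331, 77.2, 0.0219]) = [0.0219, 11.272, 34.08, 61.14331, 77.2]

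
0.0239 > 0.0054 True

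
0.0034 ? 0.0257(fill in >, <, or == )<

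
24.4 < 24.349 False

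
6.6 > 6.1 True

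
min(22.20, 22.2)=22.20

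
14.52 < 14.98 True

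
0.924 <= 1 True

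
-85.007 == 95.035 False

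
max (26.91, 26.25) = 26.91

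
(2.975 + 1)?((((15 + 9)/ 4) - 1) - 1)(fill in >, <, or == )<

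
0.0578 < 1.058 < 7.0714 True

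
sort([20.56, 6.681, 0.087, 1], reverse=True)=[20.56, 6.681, 1, 0.087]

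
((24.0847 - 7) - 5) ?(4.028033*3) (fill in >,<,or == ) >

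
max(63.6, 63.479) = 63.6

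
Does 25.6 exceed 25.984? No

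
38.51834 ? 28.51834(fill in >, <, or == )>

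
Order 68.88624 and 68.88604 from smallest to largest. 68.88604, 68.88624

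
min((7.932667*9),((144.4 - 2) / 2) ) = 71.2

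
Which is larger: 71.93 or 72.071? 72.071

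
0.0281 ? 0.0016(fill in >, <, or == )>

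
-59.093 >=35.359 False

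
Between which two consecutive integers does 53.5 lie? 53 and 54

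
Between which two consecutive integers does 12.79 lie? 12 and 13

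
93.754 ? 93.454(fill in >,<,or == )>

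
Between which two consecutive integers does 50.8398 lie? 50 and 51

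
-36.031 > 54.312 False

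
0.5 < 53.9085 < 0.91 False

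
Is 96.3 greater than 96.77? No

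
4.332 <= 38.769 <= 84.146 True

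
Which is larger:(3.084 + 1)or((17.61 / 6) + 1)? (3.084 + 1)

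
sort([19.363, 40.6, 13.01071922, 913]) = [13.01071922, 19.363, 40.6, 913]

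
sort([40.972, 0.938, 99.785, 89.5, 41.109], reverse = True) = [99.785, 89.5, 41.109, 40.972, 0.938]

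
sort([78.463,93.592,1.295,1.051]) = [1.051,1.295,78.463,93.592]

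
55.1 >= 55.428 False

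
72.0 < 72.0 False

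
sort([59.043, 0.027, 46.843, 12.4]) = [0.027, 12.4, 46.843, 59.043]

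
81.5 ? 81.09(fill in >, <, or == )>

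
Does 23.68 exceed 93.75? No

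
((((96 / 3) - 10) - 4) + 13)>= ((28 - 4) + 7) True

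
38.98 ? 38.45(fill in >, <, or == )>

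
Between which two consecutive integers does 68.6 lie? 68 and 69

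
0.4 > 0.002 True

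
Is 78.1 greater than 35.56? Yes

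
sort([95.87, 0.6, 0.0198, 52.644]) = [0.0198, 0.6, 52.644, 95.87]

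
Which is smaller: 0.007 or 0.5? 0.007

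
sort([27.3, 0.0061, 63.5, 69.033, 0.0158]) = [0.0061, 0.0158, 27.3, 63.5, 69.033]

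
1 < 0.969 False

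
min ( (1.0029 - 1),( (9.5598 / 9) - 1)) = 0.0029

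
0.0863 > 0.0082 True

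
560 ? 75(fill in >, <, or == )>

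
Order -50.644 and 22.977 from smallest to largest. -50.644, 22.977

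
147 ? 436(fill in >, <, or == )<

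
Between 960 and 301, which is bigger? 960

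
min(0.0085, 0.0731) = 0.0085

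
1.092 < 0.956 False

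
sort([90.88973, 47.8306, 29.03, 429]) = [29.03, 47.8306, 90.88973, 429]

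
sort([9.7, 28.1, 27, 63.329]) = [9.7, 27, 28.1, 63.329]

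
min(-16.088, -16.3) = -16.3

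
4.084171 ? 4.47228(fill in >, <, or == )<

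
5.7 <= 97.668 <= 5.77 False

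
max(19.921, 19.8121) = 19.921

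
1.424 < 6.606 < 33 True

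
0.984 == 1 False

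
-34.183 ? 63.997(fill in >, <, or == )<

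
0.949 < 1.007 True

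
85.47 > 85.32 True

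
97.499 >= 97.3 True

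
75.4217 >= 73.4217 True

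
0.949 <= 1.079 True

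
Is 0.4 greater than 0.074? Yes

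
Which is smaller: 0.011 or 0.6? 0.011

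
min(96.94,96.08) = 96.08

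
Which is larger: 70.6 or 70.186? 70.6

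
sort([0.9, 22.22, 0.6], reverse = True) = [22.22, 0.9, 0.6]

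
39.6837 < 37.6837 False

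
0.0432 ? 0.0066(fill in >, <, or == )>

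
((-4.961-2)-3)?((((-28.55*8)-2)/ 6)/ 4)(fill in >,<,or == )<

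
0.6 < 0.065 False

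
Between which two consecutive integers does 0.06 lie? 0 and 1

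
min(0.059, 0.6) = 0.059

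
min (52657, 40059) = 40059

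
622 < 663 True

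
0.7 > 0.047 True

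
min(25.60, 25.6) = 25.60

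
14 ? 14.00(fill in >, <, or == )==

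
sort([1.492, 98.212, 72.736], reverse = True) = [98.212, 72.736, 1.492]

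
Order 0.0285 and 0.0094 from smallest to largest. 0.0094, 0.0285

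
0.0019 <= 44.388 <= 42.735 False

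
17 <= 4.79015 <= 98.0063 False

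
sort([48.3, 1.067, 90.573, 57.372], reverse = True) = [90.573, 57.372, 48.3, 1.067]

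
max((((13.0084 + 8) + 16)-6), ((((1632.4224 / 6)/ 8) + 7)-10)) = 31.0088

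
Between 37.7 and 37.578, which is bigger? 37.7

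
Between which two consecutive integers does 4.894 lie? 4 and 5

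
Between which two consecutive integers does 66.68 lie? 66 and 67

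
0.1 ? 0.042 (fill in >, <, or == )>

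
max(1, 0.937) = 1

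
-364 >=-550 True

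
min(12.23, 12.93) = 12.23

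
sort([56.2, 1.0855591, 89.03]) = [1.0855591, 56.2, 89.03]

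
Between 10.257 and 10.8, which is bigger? 10.8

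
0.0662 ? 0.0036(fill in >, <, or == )>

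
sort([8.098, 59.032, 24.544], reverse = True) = [59.032, 24.544, 8.098]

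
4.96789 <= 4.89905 False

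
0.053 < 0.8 True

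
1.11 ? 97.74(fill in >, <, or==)<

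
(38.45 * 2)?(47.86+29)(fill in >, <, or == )>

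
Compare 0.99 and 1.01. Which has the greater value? 1.01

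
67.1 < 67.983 True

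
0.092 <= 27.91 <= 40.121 True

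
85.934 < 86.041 True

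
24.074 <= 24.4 True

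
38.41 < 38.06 False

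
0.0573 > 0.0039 True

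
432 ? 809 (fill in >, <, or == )<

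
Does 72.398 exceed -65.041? Yes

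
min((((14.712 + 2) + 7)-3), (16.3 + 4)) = 20.3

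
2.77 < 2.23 False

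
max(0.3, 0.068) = 0.3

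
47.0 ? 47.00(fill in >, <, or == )==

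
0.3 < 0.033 False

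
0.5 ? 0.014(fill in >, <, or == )>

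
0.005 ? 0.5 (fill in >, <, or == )<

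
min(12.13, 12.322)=12.13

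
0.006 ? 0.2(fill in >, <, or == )<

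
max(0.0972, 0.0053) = 0.0972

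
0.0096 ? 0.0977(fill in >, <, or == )<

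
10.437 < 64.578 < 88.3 True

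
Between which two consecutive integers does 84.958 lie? 84 and 85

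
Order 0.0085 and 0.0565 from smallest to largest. 0.0085, 0.0565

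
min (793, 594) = 594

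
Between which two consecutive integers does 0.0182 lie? 0 and 1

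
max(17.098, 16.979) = 17.098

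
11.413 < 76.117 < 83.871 True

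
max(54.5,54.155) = 54.5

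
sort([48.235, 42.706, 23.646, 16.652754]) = [16.652754, 23.646, 42.706, 48.235]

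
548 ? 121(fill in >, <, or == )>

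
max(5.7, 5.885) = 5.885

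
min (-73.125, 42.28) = -73.125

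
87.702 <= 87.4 False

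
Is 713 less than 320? No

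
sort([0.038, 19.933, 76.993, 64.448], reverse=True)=[76.993, 64.448, 19.933, 0.038]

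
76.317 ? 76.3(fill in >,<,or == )>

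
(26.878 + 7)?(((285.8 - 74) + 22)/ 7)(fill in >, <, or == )>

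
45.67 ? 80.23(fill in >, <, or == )<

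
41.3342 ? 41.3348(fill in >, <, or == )<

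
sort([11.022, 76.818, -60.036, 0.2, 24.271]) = [-60.036, 0.2, 11.022, 24.271, 76.818]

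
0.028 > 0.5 False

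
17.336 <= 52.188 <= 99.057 True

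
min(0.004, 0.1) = 0.004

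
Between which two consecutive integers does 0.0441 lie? 0 and 1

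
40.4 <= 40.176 False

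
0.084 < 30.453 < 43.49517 True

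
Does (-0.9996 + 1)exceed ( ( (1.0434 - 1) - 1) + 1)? No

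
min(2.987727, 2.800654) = 2.800654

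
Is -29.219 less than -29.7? No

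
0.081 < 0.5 True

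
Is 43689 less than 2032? No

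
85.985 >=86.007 False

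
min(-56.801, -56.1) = -56.801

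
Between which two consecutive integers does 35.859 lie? 35 and 36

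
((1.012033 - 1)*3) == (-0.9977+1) False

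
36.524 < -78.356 False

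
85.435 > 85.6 False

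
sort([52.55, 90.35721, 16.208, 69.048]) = [16.208, 52.55, 69.048, 90.35721]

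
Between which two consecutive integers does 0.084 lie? 0 and 1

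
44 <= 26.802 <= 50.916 False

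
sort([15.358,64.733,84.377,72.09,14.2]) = [14.2,15.358,64.733,72.09,84.377]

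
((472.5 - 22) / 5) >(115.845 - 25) False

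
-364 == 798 False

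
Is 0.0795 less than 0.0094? No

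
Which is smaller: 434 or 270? 270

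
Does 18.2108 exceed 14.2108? Yes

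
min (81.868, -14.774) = -14.774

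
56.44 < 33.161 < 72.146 False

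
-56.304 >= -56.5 True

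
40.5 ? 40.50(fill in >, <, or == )==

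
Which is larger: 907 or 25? 907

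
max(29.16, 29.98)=29.98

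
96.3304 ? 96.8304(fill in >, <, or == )<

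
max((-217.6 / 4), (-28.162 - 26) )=-54.162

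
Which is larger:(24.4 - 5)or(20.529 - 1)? (20.529 - 1)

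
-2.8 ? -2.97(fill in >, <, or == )>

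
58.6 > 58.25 True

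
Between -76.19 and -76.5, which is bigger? -76.19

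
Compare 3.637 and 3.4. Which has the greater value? 3.637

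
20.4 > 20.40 False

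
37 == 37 True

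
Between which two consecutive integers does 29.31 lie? 29 and 30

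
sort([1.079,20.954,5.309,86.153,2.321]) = [1.079,2.321,5.309,20.954,86.153]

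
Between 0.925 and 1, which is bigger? 1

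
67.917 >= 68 False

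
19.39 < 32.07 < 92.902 True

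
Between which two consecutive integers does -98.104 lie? -99 and -98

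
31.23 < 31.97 True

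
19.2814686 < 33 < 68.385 True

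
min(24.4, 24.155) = 24.155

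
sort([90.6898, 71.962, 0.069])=[0.069, 71.962, 90.6898]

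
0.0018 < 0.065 True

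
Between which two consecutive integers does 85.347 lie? 85 and 86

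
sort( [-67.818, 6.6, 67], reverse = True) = [67, 6.6, -67.818]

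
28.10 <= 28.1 True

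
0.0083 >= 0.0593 False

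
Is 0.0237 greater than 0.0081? Yes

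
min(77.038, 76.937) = 76.937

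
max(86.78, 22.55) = 86.78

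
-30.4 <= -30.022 True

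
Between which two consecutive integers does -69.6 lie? -70 and -69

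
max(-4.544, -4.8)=-4.544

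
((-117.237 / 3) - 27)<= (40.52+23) True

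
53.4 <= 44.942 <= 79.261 False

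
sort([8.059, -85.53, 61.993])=[-85.53, 8.059, 61.993]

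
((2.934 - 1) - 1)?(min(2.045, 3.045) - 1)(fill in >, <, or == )<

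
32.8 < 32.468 False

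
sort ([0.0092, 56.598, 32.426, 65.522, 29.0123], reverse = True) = [65.522, 56.598, 32.426, 29.0123, 0.0092]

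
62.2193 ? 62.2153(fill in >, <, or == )>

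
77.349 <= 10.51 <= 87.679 False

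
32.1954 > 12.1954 True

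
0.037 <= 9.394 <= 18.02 True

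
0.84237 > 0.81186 True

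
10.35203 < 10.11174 False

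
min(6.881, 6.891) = 6.881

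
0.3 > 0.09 True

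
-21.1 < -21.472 False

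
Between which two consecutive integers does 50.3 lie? 50 and 51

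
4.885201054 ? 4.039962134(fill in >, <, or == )>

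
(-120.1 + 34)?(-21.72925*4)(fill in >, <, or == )>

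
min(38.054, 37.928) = 37.928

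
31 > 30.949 True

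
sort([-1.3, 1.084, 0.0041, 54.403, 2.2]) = [-1.3, 0.0041, 1.084, 2.2, 54.403]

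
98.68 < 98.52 False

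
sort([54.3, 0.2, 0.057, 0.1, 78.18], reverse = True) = [78.18, 54.3, 0.2, 0.1, 0.057]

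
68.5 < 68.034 False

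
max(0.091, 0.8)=0.8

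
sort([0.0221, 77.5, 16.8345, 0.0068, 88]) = [0.0068, 0.0221, 16.8345, 77.5, 88]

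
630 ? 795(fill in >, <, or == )<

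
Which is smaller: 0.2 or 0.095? 0.095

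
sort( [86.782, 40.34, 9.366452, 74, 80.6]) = [9.366452, 40.34, 74, 80.6, 86.782]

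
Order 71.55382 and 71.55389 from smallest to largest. 71.55382, 71.55389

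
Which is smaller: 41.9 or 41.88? 41.88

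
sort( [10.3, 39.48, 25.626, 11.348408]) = [10.3, 11.348408, 25.626, 39.48]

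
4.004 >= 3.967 True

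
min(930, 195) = 195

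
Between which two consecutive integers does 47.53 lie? 47 and 48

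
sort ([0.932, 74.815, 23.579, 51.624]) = [0.932, 23.579, 51.624, 74.815]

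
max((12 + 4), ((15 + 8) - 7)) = 16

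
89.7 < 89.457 False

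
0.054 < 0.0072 False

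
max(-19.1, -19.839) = -19.1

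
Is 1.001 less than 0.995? No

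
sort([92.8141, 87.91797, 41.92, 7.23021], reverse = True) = [92.8141, 87.91797, 41.92, 7.23021]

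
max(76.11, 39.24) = 76.11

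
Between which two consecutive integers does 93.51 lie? 93 and 94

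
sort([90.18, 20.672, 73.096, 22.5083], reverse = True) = [90.18, 73.096, 22.5083, 20.672]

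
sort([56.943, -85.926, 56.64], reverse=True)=[56.943, 56.64, -85.926]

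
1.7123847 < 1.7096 False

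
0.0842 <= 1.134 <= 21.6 True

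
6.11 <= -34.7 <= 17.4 False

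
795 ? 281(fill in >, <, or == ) >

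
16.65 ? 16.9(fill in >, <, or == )<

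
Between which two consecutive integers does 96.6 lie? 96 and 97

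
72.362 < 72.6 True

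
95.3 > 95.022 True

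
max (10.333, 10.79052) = 10.79052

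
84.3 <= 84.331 True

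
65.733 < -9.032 False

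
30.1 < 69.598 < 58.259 False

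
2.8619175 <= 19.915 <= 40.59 True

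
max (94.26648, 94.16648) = 94.26648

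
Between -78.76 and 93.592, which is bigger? 93.592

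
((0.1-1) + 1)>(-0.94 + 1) True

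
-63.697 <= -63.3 True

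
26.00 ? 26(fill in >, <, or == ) ==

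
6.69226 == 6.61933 False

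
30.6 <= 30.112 False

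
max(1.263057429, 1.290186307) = 1.290186307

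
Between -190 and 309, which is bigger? 309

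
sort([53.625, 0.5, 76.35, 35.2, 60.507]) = [0.5, 35.2, 53.625, 60.507, 76.35]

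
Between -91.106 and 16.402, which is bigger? 16.402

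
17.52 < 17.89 True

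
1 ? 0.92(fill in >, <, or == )>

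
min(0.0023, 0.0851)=0.0023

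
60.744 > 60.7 True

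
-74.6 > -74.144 False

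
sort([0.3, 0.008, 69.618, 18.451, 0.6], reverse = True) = [69.618, 18.451, 0.6, 0.3, 0.008]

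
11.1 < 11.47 True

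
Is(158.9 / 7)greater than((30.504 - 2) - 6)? Yes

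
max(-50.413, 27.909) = 27.909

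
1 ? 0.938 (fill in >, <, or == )>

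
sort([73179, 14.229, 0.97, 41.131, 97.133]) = [0.97, 14.229, 41.131, 97.133, 73179]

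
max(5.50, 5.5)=5.5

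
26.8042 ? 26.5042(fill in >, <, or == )>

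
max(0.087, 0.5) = 0.5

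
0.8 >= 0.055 True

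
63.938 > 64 False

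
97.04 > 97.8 False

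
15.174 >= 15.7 False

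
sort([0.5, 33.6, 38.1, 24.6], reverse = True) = [38.1, 33.6, 24.6, 0.5]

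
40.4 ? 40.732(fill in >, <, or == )<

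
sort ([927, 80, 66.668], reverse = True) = [927, 80, 66.668]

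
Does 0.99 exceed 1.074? No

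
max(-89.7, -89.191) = -89.191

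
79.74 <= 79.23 False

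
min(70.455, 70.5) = 70.455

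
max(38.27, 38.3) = 38.3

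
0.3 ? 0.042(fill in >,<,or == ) >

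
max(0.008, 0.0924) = 0.0924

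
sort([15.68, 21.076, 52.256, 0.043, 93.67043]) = [0.043, 15.68, 21.076, 52.256, 93.67043]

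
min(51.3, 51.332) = 51.3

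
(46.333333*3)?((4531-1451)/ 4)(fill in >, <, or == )<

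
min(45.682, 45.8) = 45.682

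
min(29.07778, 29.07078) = 29.07078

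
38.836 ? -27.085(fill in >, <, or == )>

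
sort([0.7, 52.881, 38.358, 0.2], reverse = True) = [52.881, 38.358, 0.7, 0.2]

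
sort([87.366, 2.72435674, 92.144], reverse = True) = [92.144, 87.366, 2.72435674]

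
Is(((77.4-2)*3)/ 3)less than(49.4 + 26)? No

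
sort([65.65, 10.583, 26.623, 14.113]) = [10.583, 14.113, 26.623, 65.65]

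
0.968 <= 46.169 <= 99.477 True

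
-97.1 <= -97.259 False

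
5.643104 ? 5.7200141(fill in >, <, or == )<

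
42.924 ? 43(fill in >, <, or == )<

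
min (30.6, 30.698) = 30.6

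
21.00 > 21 False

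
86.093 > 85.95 True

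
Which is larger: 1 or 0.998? 1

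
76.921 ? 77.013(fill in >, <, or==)<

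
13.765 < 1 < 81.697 False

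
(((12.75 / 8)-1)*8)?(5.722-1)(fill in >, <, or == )>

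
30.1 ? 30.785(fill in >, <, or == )<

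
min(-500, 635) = -500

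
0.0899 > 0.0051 True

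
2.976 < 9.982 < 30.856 True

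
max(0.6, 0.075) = 0.6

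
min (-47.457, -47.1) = -47.457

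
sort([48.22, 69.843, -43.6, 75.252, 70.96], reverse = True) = [75.252, 70.96, 69.843, 48.22, -43.6]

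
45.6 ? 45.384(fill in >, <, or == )>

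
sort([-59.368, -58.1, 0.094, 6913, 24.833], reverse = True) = [6913, 24.833, 0.094, -58.1, -59.368]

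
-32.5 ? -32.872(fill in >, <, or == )>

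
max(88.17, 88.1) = 88.17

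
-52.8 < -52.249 True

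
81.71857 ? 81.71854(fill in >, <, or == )>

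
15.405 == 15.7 False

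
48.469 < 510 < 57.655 False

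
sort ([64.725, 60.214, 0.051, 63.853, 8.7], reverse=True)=[64.725, 63.853, 60.214, 8.7, 0.051]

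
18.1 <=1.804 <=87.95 False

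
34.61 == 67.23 False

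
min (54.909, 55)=54.909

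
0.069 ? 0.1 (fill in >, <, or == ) <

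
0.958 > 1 False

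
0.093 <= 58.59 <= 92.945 True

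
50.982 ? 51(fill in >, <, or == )<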